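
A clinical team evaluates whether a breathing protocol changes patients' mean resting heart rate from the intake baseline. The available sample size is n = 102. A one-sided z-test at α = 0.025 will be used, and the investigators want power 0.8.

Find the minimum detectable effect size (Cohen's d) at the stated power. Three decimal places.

d ≈ 0.277

Required noncentrality: δ = z_{0.025} + z_{0.20} = 1.960 + 0.842 = 2.802.
δ = d·√n ⇒ d = δ/√n = 2.802/√102 = 0.2774.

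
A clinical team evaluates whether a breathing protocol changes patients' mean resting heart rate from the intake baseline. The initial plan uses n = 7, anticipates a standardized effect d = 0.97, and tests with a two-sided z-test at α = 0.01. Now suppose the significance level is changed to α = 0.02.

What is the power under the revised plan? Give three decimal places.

Power ≈ 0.595

δ = d·√n = 0.97 × √7 = 2.5664 (unchanged). New critical value: z_{0.01} = 2.326.
Revised power = Φ(δ − 2.326) + Φ(−δ − 2.326) = Φ(0.240) + Φ(-4.893) = 0.5948 + 0.0000 = 0.5948.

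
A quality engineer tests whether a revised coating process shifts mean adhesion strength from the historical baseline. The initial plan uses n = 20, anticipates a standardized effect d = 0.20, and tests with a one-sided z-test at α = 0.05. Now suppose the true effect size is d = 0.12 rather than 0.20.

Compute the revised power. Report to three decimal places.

Power ≈ 0.134

With d = 0.12: δ = d·√n = 0.12 × √20 = 0.5367. Critical value z_{0.05} = 1.645.
Revised power = P(Z > 1.645 − δ) = Φ(-1.108) = 0.1339.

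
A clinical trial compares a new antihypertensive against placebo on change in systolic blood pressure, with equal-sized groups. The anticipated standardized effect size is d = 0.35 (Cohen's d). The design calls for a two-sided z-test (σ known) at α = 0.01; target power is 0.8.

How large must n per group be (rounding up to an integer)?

Set Φ(δ − 2.576) = 0.8; then δ − 2.576 = Φ⁻¹(0.8) = 0.842, giving δ = 3.417.
(For δ > 0 the lower-tail rejection region contributes negligibly to power, so the one-term inversion is standard.)
δ = d·√(n/2) ⇒ n = 2(δ/d)² = 2 × (3.417 / 0.35)² = 190.68.
Rounding up, n = 191 per group.

n = 191 per group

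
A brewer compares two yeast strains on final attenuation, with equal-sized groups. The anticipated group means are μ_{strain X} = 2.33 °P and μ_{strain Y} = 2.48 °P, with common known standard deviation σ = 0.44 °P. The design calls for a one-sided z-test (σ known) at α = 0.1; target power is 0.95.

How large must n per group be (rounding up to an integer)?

n = 148 per group

Standardized effect: d = |μ_{strain X} − μ_{strain Y}| / σ = |2.33 − 2.48| / 0.44 = 0.3409
For power 0.95 need Φ(δ − z_{0.1}) = 0.95, so δ = z_{0.1} + z_{0.05} = 1.282 + 1.645 = 2.926.
δ = d·√(n/2) ⇒ n = 2(δ/d)² = 2 × (2.926 / 0.3409)² = 147.37.
Rounding up, n = 148 per group.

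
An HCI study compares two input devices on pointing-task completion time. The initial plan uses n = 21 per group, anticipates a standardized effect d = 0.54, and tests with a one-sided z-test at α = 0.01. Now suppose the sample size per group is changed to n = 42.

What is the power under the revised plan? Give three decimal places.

With n = 42 per group: δ = d·√(n/2) = 0.54 × √(42/2) = 2.4746. Critical value z_{0.01} = 2.326.
Revised power = P(Z > 2.326 − δ) = Φ(0.148) = 0.5589.

Power ≈ 0.559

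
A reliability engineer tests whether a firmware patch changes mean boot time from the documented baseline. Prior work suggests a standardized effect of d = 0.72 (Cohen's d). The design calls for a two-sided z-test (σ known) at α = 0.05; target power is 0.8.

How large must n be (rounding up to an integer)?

Set Φ(δ − 1.960) = 0.8; then δ − 1.960 = Φ⁻¹(0.8) = 0.842, giving δ = 2.802.
(Ignoring the negligible lower-tail rejection probability gives the usual closed-form inversion.)
δ = d·√n ⇒ n = (δ/d)² = (2.802 / 0.72)² = 15.14.
Round up to the next whole unit.

n = 16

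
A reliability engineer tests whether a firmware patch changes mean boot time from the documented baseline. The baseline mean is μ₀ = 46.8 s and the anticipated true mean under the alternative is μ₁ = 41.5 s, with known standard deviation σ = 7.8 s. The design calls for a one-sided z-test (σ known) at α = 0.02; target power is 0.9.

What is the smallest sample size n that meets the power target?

Standardized effect: d = |μ₁ − μ₀| / σ = |41.5 − 46.8| / 7.8 = 0.6795
Set Φ(δ − 2.054) = 0.9; then δ − 2.054 = Φ⁻¹(0.9) = 1.282, giving δ = 3.335.
δ = d·√n ⇒ n = (δ/d)² = (3.335 / 0.6795)² = 24.09.
Rounding up, n = 25.

n = 25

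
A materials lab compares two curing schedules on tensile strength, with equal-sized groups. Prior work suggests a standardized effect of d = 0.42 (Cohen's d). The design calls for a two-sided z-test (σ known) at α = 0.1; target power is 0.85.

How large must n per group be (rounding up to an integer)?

For power 0.85 need Φ(δ − z_{0.05}) = 0.85, so δ = z_{0.05} + z_{0.15} = 1.645 + 1.036 = 2.681.
(The Φ(−δ − z_{α/2}) term is vanishingly small for δ > 0 and is dropped in the standard sample-size formula.)
δ = d·√(n/2) ⇒ n = 2(δ/d)² = 2 × (2.681 / 0.42)² = 81.51.
Rounding up, n = 82 per group.

n = 82 per group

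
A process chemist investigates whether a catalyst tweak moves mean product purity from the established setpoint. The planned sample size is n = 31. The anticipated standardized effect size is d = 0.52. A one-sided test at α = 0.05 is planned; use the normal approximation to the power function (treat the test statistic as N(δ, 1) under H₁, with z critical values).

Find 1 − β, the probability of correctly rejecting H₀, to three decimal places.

Noncentrality parameter: δ = d·√n = 0.52 × √31 = 2.8952
One-sided α = 0.05 → critical value z_{0.05} = 1.645.
Power = Φ(δ − 1.645) = Φ(1.250) = 0.8944.

Power ≈ 0.894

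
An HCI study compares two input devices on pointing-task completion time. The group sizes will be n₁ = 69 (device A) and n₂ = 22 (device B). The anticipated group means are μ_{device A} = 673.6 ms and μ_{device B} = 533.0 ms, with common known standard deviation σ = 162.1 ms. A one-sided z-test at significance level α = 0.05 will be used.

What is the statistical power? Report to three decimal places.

Standardized effect: d = |μ_{device A} − μ_{device B}| / σ = |673.6 − 533.0| / 162.1 = 0.8674
Noncentrality parameter: δ = d / √(1/n₁ + 1/n₂) = 0.8674 / √(1/69 + 1/22) = 3.5426
One-sided α = 0.05 → critical value z_{0.05} = 1.645.
Power = P(Z > 1.645 − δ) = Φ(1.898) = 0.9711.

Power ≈ 0.971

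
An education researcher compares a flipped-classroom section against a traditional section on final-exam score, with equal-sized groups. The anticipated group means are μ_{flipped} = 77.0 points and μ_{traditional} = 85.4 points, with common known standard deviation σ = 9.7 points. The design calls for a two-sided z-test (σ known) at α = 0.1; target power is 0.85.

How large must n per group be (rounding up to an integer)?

n = 20 per group

Standardized effect: d = |μ_{flipped} − μ_{traditional}| / σ = |77.0 − 85.4| / 9.7 = 0.8660
For power 0.85 need Φ(δ − z_{0.05}) = 0.85, so δ = z_{0.05} + z_{0.15} = 1.645 + 1.036 = 2.681.
(For δ > 0 the lower-tail rejection region contributes negligibly to power, so the one-term inversion is standard.)
δ = d·√(n/2) ⇒ n = 2(δ/d)² = 2 × (2.681 / 0.8660)² = 19.17.
Rounding up, n = 20 per group.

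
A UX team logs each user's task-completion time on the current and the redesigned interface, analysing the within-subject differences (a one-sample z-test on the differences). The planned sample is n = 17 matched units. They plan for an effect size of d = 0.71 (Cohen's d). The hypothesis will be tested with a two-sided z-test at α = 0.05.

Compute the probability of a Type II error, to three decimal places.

β ≈ 0.167

Noncentrality parameter: δ = d·√n = 0.71 × √17 = 2.9274
Critical value for a two-sided test at α = 0.05: z_{α/2} = 1.960.
Power = Φ(δ − 1.960) + Φ(−δ − 1.960) = Φ(0.967) + Φ(-4.887) = 0.8333 + 0.0000 = 0.8333.
Type II error: β = 1 − power = 1 − 0.8333 = 0.1667.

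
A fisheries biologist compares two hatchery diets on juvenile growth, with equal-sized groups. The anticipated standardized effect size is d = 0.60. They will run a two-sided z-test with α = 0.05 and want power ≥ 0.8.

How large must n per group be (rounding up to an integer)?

Set Φ(δ − 1.960) = 0.8; then δ − 1.960 = Φ⁻¹(0.8) = 0.842, giving δ = 2.802.
(The Φ(−δ − z_{α/2}) term is vanishingly small for δ > 0 and is dropped in the standard sample-size formula.)
δ = d·√(n/2) ⇒ n = 2(δ/d)² = 2 × (2.802 / 0.60)² = 43.60.
Round up to the next whole unit.

n = 44 per group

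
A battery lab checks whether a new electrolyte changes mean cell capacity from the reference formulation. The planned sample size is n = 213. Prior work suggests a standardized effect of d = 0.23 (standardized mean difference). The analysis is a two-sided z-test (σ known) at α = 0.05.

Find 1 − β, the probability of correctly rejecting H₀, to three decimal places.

Noncentrality parameter: δ = d·√n = 0.23 × √213 = 3.3567
Two-sided α = 0.05 → critical value z_{0.025} = 1.960.
Power = Φ(δ − 1.960) + Φ(−δ − 1.960) = Φ(1.397) + Φ(-5.317) = 0.9188 + 0.0000 = 0.9188.

Power ≈ 0.919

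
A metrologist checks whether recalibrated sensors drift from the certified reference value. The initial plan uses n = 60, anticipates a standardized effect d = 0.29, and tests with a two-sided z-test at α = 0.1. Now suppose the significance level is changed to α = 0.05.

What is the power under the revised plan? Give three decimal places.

δ = d·√n = 0.29 × √60 = 2.2463 (unchanged). New critical value: z_{0.025} = 1.960.
Revised power = Φ(δ − 1.960) + Φ(−δ − 1.960) = Φ(0.286) + Φ(-4.206) = 0.6127 + 0.0000 = 0.6127.

Power ≈ 0.613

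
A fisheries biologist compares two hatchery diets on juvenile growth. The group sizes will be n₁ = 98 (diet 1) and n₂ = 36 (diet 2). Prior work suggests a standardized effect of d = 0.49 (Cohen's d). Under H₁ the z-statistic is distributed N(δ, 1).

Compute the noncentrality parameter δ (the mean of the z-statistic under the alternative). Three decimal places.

δ ≈ 2.514

The noncentrality parameter scales effect size by the design's sample-size factor: δ = d / √(1/n₁ + 1/n₂) = 0.49 / √(1/98 + 1/36) = 2.5142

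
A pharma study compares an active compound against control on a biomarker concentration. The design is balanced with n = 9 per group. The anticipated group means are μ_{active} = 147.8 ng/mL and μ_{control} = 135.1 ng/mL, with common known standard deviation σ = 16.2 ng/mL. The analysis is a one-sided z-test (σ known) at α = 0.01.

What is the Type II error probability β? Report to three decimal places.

β ≈ 0.746

Standardized effect: d = |μ_{active} − μ_{control}| / σ = |147.8 − 135.1| / 16.2 = 0.7840
Noncentrality parameter: δ = d·√(n/2) = 0.7840 × √(9/2) = 1.6630
Critical value for a one-sided test at α = 0.01: z_α = 2.326.
Power = P(Z > 2.326 − δ) = Φ(-0.663) = 0.2536.
Type II error: β = 1 − power = 1 − 0.2536 = 0.7464.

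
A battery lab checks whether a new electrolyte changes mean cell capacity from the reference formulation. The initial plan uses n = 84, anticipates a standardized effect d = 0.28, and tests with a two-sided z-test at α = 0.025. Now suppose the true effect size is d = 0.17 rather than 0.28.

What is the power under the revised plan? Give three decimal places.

With d = 0.17: δ = d·√n = 0.17 × √84 = 1.5581. Critical value z_{0.0125} = 2.241.
Revised power = Φ(δ − 2.241) + Φ(−δ − 2.241) = Φ(-0.683) + Φ(-3.799) = 0.2472 + 0.0001 = 0.2473.

Power ≈ 0.247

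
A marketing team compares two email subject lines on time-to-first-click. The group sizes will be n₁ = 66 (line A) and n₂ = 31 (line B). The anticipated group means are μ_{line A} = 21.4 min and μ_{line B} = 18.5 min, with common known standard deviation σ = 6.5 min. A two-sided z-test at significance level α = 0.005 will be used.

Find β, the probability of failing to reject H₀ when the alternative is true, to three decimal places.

β ≈ 0.776

Standardized effect: d = |μ_{line A} − μ_{line B}| / σ = |21.4 − 18.5| / 6.5 = 0.4462
Noncentrality parameter: δ = d / √(1/n₁ + 1/n₂) = 0.4462 / √(1/66 + 1/31) = 2.0490
Two-sided α = 0.005 → critical value z_{0.0025} = 2.807.
Power = Φ(δ − 2.807) + Φ(−δ − 2.807) = Φ(-0.758) + Φ(-4.856) = 0.2242 + 0.0000 = 0.2242.
Type II error: β = 1 − power = 1 − 0.2242 = 0.7758.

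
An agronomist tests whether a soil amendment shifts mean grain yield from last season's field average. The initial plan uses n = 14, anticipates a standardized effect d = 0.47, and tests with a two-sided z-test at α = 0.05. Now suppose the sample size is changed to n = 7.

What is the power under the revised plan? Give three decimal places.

With n = 7: δ = d·√n = 0.47 × √7 = 1.2435. Critical value z_{0.025} = 1.960.
Revised power = Φ(δ − 1.960) + Φ(−δ − 1.960) = Φ(-0.716) + Φ(-3.203) = 0.2369 + 0.0007 = 0.2375.

Power ≈ 0.238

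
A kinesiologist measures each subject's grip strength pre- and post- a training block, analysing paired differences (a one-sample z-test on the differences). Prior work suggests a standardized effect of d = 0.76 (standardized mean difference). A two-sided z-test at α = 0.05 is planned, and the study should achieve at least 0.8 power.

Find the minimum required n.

n = 14

For power 0.8 need Φ(δ − z_{0.025}) = 0.8, so δ = z_{0.025} + z_{0.20} = 1.960 + 0.842 = 2.802.
(For δ > 0 the lower-tail rejection region contributes negligibly to power, so the one-term inversion is standard.)
δ = d·√n ⇒ n = (δ/d)² = (2.802 / 0.76)² = 13.59.
Rounding up, n = 14.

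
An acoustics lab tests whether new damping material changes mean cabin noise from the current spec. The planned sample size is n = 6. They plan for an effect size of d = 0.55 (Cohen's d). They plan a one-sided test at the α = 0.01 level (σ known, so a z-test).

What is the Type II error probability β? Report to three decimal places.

β ≈ 0.836

Noncentrality parameter: δ = d·√n = 0.55 × √6 = 1.3472
Critical value for a one-sided test at α = 0.01: z_α = 2.326.
Power = Φ(δ − 2.326) = Φ(-0.979) = 0.1638.
Type II error: β = 1 − power = 1 − 0.1638 = 0.8362.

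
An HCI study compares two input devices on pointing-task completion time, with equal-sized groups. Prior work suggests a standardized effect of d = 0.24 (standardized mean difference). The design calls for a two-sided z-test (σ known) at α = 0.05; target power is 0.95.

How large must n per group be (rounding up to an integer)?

n = 452 per group

Set Φ(δ − 1.960) = 0.95; then δ − 1.960 = Φ⁻¹(0.95) = 1.645, giving δ = 3.605.
(For δ > 0 the lower-tail rejection region contributes negligibly to power, so the one-term inversion is standard.)
δ = d·√(n/2) ⇒ n = 2(δ/d)² = 2 × (3.605 / 0.24)² = 451.21.
Round up to the next whole unit.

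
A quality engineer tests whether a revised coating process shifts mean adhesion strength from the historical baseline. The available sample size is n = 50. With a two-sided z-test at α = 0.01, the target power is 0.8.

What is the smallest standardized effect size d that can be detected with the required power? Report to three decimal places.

d ≈ 0.483

Required noncentrality: δ = z_{0.005} + z_{0.20} = 2.576 + 0.842 = 3.417.
(The second rejection-region term Φ(−δ − z_{α/2}) is negligible and dropped.)
δ = d·√n ⇒ d = δ/√n = 3.417/√50 = 0.4833.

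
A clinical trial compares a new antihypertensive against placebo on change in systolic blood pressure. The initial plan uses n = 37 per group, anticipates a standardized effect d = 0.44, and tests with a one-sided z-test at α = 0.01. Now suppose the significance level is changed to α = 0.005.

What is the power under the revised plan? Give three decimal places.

δ = d·√(n/2) = 0.44 × √(37/2) = 1.8925 (unchanged). New critical value: z_{0.005} = 2.576.
Revised power = Φ(δ − 2.576) = Φ(-0.683) = 0.2472.

Power ≈ 0.247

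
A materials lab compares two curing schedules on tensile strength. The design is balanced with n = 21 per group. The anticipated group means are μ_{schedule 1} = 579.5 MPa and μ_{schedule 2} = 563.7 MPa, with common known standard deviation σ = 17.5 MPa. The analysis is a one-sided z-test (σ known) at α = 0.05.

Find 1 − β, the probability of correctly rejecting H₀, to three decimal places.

Standardized effect: d = |μ_{schedule 1} − μ_{schedule 2}| / σ = |579.5 − 563.7| / 17.5 = 0.9029
Noncentrality parameter: δ = d·√(n/2) = 0.9029 × √(21/2) = 2.9256
Critical value for a one-sided test at α = 0.05: z_α = 1.645.
Power = P(Z > 1.645 − δ) = Φ(1.281) = 0.8999.

Power ≈ 0.900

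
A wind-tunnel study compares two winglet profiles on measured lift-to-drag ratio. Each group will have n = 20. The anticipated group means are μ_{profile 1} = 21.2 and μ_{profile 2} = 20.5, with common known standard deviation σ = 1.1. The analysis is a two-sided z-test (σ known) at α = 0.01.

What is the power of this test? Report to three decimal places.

Standardized effect: d = |μ_{profile 1} − μ_{profile 2}| / σ = |21.2 − 20.5| / 1.1 = 0.6364
Noncentrality parameter: δ = d·√(n/2) = 0.6364 × √(20/2) = 2.0124
Two-sided α = 0.01 → critical value z_{0.005} = 2.576.
Power = Φ(δ − 2.576) + Φ(−δ − 2.576) = Φ(-0.563) + Φ(-4.588) = 0.2866 + 0.0000 = 0.2866.

Power ≈ 0.287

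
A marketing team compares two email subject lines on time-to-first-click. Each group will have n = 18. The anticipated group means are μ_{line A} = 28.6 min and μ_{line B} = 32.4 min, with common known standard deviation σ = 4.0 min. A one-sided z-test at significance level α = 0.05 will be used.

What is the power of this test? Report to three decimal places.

Standardized effect: d = |μ_{line A} − μ_{line B}| / σ = |28.6 − 32.4| / 4.0 = 0.9500
Noncentrality parameter: δ = d·√(n/2) = 0.9500 × √(18/2) = 2.8500
One-sided α = 0.05 → critical value z_{0.05} = 1.645.
Power = Φ(δ − 1.645) = Φ(1.205) = 0.8859.

Power ≈ 0.886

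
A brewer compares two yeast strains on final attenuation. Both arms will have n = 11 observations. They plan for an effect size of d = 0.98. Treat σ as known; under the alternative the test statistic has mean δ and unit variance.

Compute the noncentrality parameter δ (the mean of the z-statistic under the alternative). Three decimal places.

The noncentrality parameter scales effect size by the design's sample-size factor: δ = d·√(n/2) = 0.98 × √(11/2) = 2.2983

δ ≈ 2.298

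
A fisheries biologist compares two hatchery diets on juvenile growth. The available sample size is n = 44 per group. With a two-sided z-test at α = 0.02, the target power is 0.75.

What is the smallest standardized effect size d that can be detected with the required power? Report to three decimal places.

d ≈ 0.640

Required noncentrality: δ = z_{0.01} + z_{0.25} = 2.326 + 0.674 = 3.001.
(The second rejection-region term Φ(−δ − z_{α/2}) is negligible and dropped.)
δ = d·√(n/2) ⇒ d = δ/√(n/2) = 3.001/√(44/2) = 0.6398.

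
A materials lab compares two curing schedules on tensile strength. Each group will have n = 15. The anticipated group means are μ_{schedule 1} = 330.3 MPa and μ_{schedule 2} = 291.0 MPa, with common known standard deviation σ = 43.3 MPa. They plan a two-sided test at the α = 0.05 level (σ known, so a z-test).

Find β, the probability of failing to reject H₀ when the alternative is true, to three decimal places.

β ≈ 0.300

Standardized effect: d = |μ_{schedule 1} − μ_{schedule 2}| / σ = |330.3 − 291.0| / 43.3 = 0.9076
Noncentrality parameter: δ = d·√(n/2) = 0.9076 × √(15/2) = 2.4856
Critical value for a two-sided test at α = 0.05: z_{α/2} = 1.960.
Power = Φ(δ − 1.960) + Φ(−δ − 1.960) = Φ(0.526) + Φ(-4.446) = 0.7004 + 0.0000 = 0.7004.
Type II error: β = 1 − power = 1 − 0.7004 = 0.2996.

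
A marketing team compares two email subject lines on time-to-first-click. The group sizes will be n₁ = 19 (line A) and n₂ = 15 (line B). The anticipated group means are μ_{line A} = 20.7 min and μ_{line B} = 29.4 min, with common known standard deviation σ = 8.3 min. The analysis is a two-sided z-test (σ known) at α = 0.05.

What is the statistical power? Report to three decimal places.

Power ≈ 0.859

Standardized effect: d = |μ_{line A} − μ_{line B}| / σ = |20.7 − 29.4| / 8.3 = 1.0482
Noncentrality parameter: δ = d / √(1/n₁ + 1/n₂) = 1.0482 / √(1/19 + 1/15) = 3.0348
Critical value for a two-sided test at α = 0.05: z_{α/2} = 1.960.
Power = Φ(δ − 1.960) + Φ(−δ − 1.960) = Φ(1.075) + Φ(-4.995) = 0.8588 + 0.0000 = 0.8588.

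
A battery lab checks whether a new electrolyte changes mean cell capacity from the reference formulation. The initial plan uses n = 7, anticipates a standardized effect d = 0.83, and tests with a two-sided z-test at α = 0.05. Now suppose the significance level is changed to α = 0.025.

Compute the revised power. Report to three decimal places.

δ = d·√n = 0.83 × √7 = 2.1960 (unchanged). New critical value: z_{0.0125} = 2.241.
Revised power = Φ(δ − 2.241) + Φ(−δ − 2.241) = Φ(-0.045) + Φ(-4.437) = 0.4819 + 0.0000 = 0.4819.

Power ≈ 0.482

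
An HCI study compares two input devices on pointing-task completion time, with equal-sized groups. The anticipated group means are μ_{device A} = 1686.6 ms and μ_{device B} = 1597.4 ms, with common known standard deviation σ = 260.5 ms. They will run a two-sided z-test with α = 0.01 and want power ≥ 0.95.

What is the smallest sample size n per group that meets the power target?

n = 304 per group

Standardized effect: d = |μ_{device A} − μ_{device B}| / σ = |1686.6 − 1597.4| / 260.5 = 0.3424
For power 0.95 need Φ(δ − z_{0.005}) = 0.95, so δ = z_{0.005} + z_{0.05} = 2.576 + 1.645 = 4.221.
(For δ > 0 the lower-tail rejection region contributes negligibly to power, so the one-term inversion is standard.)
δ = d·√(n/2) ⇒ n = 2(δ/d)² = 2 × (4.221 / 0.3424)² = 303.87.
Round up to the next whole unit.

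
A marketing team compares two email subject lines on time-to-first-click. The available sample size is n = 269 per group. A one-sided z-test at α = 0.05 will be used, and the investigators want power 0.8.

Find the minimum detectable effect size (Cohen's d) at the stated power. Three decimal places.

d ≈ 0.214

Need Φ(δ − 1.645) = 0.8, so δ = 1.645 + 0.842 = 2.486.
δ = d·√(n/2) ⇒ d = δ/√(n/2) = 2.486/√(269/2) = 0.2144.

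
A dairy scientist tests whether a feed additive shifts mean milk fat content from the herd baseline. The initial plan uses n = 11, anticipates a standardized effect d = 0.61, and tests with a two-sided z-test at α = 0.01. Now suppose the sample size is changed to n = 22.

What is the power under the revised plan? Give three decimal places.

With n = 22: δ = d·√n = 0.61 × √22 = 2.8612. Critical value z_{0.005} = 2.576.
Revised power = Φ(δ − 2.576) + Φ(−δ − 2.576) = Φ(0.285) + Φ(-5.437) = 0.6123 + 0.0000 = 0.6123.

Power ≈ 0.612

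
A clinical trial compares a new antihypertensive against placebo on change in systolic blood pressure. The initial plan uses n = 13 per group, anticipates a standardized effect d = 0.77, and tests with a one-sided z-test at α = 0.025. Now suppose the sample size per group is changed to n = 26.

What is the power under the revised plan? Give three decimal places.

With n = 26 per group: δ = d·√(n/2) = 0.77 × √(26/2) = 2.7763. Critical value z_{0.025} = 1.960.
Revised power = P(Z > 1.960 − δ) = Φ(0.816) = 0.7928.

Power ≈ 0.793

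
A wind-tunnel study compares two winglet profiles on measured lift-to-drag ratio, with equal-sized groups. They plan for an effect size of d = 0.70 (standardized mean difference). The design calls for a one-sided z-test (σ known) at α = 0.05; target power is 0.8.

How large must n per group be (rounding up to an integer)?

n = 26 per group

For power 0.8 need Φ(δ − z_{0.05}) = 0.8, so δ = z_{0.05} + z_{0.20} = 1.645 + 0.842 = 2.486.
δ = d·√(n/2) ⇒ n = 2(δ/d)² = 2 × (2.486 / 0.70)² = 25.23.
Round up to the next whole unit.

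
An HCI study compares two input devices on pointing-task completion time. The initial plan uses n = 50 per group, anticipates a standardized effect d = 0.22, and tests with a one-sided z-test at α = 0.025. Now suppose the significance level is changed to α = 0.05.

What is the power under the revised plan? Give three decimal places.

Power ≈ 0.293

δ = d·√(n/2) = 0.22 × √(50/2) = 1.1000 (unchanged). New critical value: z_{0.05} = 1.645.
Revised power = P(Z > 1.645 − δ) = Φ(-0.545) = 0.2929.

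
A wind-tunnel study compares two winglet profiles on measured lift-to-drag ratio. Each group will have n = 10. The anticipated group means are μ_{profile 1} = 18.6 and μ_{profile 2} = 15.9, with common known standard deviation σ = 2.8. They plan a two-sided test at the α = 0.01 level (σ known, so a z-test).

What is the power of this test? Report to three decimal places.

Standardized effect: d = |μ_{profile 1} − μ_{profile 2}| / σ = |18.6 − 15.9| / 2.8 = 0.9643
Noncentrality parameter: δ = d·√(n/2) = 0.9643 × √(10/2) = 2.1562
Two-sided α = 0.01 → critical value z_{0.005} = 2.576.
Power = Φ(δ − 2.576) + Φ(−δ − 2.576) = Φ(-0.420) + Φ(-4.732) = 0.3374 + 0.0000 = 0.3374.

Power ≈ 0.337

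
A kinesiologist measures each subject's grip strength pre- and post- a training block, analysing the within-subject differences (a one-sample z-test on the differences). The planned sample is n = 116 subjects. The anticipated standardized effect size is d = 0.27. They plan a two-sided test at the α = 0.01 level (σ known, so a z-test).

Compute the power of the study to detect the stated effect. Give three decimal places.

Power ≈ 0.630

Noncentrality parameter: δ = d·√n = 0.27 × √116 = 2.9080
Two-sided α = 0.01 → critical value z_{0.005} = 2.576.
Power = Φ(δ − 2.576) + Φ(−δ − 2.576) = Φ(0.332) + Φ(-5.484) = 0.6301 + 0.0000 = 0.6301.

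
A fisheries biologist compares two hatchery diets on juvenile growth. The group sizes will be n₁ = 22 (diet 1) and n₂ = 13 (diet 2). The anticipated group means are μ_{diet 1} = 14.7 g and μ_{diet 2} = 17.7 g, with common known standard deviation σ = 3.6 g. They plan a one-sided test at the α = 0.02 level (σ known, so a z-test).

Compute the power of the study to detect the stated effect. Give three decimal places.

Standardized effect: d = |μ_{diet 1} − μ_{diet 2}| / σ = |14.7 − 17.7| / 3.6 = 0.8333
Noncentrality parameter: δ = d / √(1/n₁ + 1/n₂) = 0.8333 / √(1/22 + 1/13) = 2.3821
Critical value for a one-sided test at α = 0.02: z_α = 2.054.
Power = Φ(δ − 2.054) = Φ(0.328) = 0.6287.

Power ≈ 0.629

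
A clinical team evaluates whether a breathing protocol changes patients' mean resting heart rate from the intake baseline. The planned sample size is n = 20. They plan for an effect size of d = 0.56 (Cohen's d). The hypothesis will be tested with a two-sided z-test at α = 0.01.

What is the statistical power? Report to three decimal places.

Noncentrality parameter: δ = d·√n = 0.56 × √20 = 2.5044
Critical value for a two-sided test at α = 0.01: z_{α/2} = 2.576.
Power = Φ(δ − 2.576) + Φ(−δ − 2.576) = Φ(-0.071) + Φ(-5.080) = 0.4715 + 0.0000 = 0.4715.

Power ≈ 0.472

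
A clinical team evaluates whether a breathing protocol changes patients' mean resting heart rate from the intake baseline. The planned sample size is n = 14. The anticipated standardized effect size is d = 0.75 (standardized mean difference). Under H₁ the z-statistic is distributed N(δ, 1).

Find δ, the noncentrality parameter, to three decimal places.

δ ≈ 2.806

The noncentrality parameter scales effect size by the design's sample-size factor: δ = d·√n = 0.75 × √14 = 2.8062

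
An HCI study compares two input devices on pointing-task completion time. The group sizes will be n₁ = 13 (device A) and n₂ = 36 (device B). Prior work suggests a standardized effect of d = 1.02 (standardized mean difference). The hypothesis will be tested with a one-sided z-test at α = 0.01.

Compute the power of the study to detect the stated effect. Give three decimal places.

Noncentrality parameter: δ = d / √(1/n₁ + 1/n₂) = 1.02 / √(1/13 + 1/36) = 3.1523
One-sided α = 0.01 → critical value z_{0.01} = 2.326.
Power = P(Z > 2.326 − δ) = Φ(0.826) = 0.7956.

Power ≈ 0.796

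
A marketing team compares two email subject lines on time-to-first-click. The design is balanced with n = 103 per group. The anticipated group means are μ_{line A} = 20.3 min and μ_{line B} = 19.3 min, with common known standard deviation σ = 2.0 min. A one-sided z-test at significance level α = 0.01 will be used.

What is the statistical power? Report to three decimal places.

Standardized effect: d = |μ_{line A} − μ_{line B}| / σ = |20.3 − 19.3| / 2.0 = 0.5000
Noncentrality parameter: δ = d·√(n/2) = 0.5000 × √(103/2) = 3.5882
Critical value for a one-sided test at α = 0.01: z_α = 2.326.
Power = P(Z > 2.326 − δ) = Φ(1.262) = 0.8965.

Power ≈ 0.896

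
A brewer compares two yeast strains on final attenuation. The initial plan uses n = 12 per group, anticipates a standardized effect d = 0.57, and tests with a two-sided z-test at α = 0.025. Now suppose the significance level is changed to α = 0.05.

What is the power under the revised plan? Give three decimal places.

δ = d·√(n/2) = 0.57 × √(12/2) = 1.3962 (unchanged). New critical value: z_{0.025} = 1.960.
Revised power = Φ(δ − 1.960) + Φ(−δ − 1.960) = Φ(-0.564) + Φ(-3.356) = 0.2865 + 0.0004 = 0.2869.

Power ≈ 0.287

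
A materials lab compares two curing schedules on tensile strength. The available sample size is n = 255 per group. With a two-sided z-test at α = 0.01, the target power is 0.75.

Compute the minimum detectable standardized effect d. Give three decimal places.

d ≈ 0.288

Required noncentrality: δ = z_{0.005} + z_{0.25} = 2.576 + 0.674 = 3.250.
(Lower-tail contribution to power is negligible for δ > 0.)
δ = d·√(n/2) ⇒ d = δ/√(n/2) = 3.250/√(255/2) = 0.2879.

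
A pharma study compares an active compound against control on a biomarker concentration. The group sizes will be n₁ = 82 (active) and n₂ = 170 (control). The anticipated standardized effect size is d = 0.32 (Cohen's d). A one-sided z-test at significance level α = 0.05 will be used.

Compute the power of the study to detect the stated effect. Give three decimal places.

Noncentrality parameter: λ = d / √(1/n₁ + 1/n₂) = 0.32 / √(1/82 + 1/170) = 2.3800
One-sided α = 0.05 → critical value z_{0.05} = 1.645.
Power = Φ(λ − 1.645) = Φ(0.735) = 0.7689.

Power ≈ 0.769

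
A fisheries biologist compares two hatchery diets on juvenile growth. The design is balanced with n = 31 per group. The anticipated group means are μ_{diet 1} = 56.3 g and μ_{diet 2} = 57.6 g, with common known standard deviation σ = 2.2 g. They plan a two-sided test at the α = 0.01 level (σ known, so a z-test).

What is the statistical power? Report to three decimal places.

Power ≈ 0.402

Standardized effect: d = |μ_{diet 1} − μ_{diet 2}| / σ = |56.3 − 57.6| / 2.2 = 0.5909
Noncentrality parameter: δ = d·√(n/2) = 0.5909 × √(31/2) = 2.3264
Two-sided α = 0.01 → critical value z_{0.005} = 2.576.
Power = Φ(δ − 2.576) + Φ(−δ − 2.576) = Φ(-0.249) + Φ(-4.902) = 0.4015 + 0.0000 = 0.4015.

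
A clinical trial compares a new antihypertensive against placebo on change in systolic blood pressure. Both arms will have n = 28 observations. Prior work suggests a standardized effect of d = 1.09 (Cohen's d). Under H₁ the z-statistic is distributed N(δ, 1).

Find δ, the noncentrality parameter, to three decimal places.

δ ≈ 4.078

δ = d·√(n/2) = 1.09 × √(28/2) = 4.0784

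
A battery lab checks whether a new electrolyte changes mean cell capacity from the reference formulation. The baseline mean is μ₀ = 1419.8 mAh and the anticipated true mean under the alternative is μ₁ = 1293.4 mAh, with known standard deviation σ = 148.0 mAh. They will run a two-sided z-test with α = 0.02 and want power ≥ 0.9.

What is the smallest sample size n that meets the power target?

n = 18

Standardized effect: d = |μ₁ − μ₀| / σ = |1293.4 − 1419.8| / 148.0 = 0.8541
Set Φ(δ − 2.326) = 0.9; then δ − 2.326 = Φ⁻¹(0.9) = 1.282, giving δ = 3.608.
(Ignoring the negligible lower-tail rejection probability gives the usual closed-form inversion.)
δ = d·√n ⇒ n = (δ/d)² = (3.608 / 0.8541)² = 17.85.
Rounding up, n = 18.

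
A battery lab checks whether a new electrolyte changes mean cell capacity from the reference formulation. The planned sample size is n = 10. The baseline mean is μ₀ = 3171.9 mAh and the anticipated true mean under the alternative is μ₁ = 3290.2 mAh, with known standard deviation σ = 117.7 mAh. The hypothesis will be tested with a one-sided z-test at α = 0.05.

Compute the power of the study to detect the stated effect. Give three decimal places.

Power ≈ 0.937

Standardized effect: d = |μ₁ − μ₀| / σ = |3290.2 − 3171.9| / 117.7 = 1.0051
Noncentrality parameter: δ = d·√n = 1.0051 × √10 = 3.1784
One-sided α = 0.05 → critical value z_{0.05} = 1.645.
Power = P(Z > 1.645 − δ) = Φ(1.534) = 0.9374.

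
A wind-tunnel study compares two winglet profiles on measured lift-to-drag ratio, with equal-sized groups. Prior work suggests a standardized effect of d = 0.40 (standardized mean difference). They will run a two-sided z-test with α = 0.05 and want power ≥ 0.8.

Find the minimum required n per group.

For power 0.8 need Φ(δ − z_{0.025}) = 0.8, so δ = z_{0.025} + z_{0.20} = 1.960 + 0.842 = 2.802.
(For δ > 0 the lower-tail rejection region contributes negligibly to power, so the one-term inversion is standard.)
δ = d·√(n/2) ⇒ n = 2(δ/d)² = 2 × (2.802 / 0.40)² = 98.11.
Round up to the next whole unit.

n = 99 per group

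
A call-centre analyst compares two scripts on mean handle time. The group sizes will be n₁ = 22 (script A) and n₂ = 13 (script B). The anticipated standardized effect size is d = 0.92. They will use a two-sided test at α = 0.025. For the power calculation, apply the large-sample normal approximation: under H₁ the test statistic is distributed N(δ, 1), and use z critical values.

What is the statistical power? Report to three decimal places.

Noncentrality parameter: λ = d / √(1/n₁ + 1/n₂) = 0.92 / √(1/22 + 1/13) = 2.6299
Two-sided α = 0.025 → critical value z_{0.0125} = 2.241.
Power = Φ(λ − 2.241) + Φ(−λ − 2.241) = Φ(0.388) + Φ(-4.871) = 0.6512 + 0.0000 = 0.6512.

Power ≈ 0.651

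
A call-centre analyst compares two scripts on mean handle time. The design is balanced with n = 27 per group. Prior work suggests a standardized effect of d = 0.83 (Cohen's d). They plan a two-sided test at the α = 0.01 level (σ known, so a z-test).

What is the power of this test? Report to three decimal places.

Power ≈ 0.682

Noncentrality parameter: δ = d·√(n/2) = 0.83 × √(27/2) = 3.0496
Critical value for a two-sided test at α = 0.01: z_{α/2} = 2.576.
Power = Φ(δ − 2.576) + Φ(−δ − 2.576) = Φ(0.474) + Φ(-5.625) = 0.6822 + 0.0000 = 0.6822.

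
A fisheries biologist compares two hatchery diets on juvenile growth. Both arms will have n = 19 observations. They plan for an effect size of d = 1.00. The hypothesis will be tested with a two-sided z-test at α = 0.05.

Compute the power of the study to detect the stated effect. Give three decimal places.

Power ≈ 0.869

Noncentrality parameter: δ = d·√(n/2) = 1.00 × √(19/2) = 3.0822
Critical value for a two-sided test at α = 0.05: z_{α/2} = 1.960.
Power = Φ(δ − 1.960) + Φ(−δ − 1.960) = Φ(1.122) + Φ(-5.042) = 0.8691 + 0.0000 = 0.8691.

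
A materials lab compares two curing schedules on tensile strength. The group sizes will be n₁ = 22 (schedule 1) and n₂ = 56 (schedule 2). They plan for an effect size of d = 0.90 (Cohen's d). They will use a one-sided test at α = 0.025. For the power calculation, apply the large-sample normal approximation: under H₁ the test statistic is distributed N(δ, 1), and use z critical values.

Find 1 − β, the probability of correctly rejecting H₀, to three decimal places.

Power ≈ 0.947

Noncentrality parameter: λ = d / √(1/n₁ + 1/n₂) = 0.90 / √(1/22 + 1/56) = 3.5768
One-sided α = 0.025 → critical value z_{0.025} = 1.960.
Power = P(Z > 1.960 − λ) = Φ(1.617) = 0.9470.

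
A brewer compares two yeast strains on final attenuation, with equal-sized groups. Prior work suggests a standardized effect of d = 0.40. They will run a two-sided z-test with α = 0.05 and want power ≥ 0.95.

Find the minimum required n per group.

n = 163 per group

Set Φ(δ − 1.960) = 0.95; then δ − 1.960 = Φ⁻¹(0.95) = 1.645, giving δ = 3.605.
(Ignoring the negligible lower-tail rejection probability gives the usual closed-form inversion.)
δ = d·√(n/2) ⇒ n = 2(δ/d)² = 2 × (3.605 / 0.40)² = 162.43.
Rounding up, n = 163 per group.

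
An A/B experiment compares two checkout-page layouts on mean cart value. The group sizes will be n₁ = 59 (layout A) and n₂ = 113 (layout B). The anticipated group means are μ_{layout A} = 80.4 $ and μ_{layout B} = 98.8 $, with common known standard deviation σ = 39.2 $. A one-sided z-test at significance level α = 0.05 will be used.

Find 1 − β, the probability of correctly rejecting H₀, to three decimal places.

Power ≈ 0.899

Standardized effect: d = |μ_{layout A} − μ_{layout B}| / σ = |80.4 − 98.8| / 39.2 = 0.4694
Noncentrality parameter: δ = d / √(1/n₁ + 1/n₂) = 0.4694 / √(1/59 + 1/113) = 2.9224
Critical value for a one-sided test at α = 0.05: z_α = 1.645.
Power = Φ(δ − 1.645) = Φ(1.277) = 0.8993.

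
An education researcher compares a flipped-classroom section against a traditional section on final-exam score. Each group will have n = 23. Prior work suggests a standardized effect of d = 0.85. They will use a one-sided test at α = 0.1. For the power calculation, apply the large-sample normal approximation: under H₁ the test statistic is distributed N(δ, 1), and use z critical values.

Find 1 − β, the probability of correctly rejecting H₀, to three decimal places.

Power ≈ 0.945

Noncentrality parameter: λ = d·√(n/2) = 0.85 × √(23/2) = 2.8825
Critical value for a one-sided test at α = 0.1: z_α = 1.282.
Power = P(Z > 1.282 − λ) = Φ(1.601) = 0.9453.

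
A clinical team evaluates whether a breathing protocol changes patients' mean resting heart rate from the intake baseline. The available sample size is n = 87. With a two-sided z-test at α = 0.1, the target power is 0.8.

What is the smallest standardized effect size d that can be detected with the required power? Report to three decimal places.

Required noncentrality: δ = z_{0.05} + z_{0.20} = 1.645 + 0.842 = 2.486.
(Lower-tail contribution to power is negligible for δ > 0.)
δ = d·√n ⇒ d = δ/√n = 2.486/√87 = 0.2666.

d ≈ 0.267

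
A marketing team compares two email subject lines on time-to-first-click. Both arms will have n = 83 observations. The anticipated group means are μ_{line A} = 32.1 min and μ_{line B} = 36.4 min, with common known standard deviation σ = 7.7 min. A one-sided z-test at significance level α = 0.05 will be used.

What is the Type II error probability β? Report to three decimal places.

Standardized effect: d = |μ_{line A} − μ_{line B}| / σ = |32.1 − 36.4| / 7.7 = 0.5584
Noncentrality parameter: δ = d·√(n/2) = 0.5584 × √(83/2) = 3.5975
One-sided α = 0.05 → critical value z_{0.05} = 1.645.
Power = Φ(δ − 1.645) = Φ(1.953) = 0.9746.
Type II error: β = 1 − power = 1 − 0.9746 = 0.0254.

β ≈ 0.025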